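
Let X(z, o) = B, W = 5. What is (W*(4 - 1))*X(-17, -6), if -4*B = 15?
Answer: -225/4 ≈ -56.250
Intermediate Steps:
B = -15/4 (B = -¼*15 = -15/4 ≈ -3.7500)
X(z, o) = -15/4
(W*(4 - 1))*X(-17, -6) = (5*(4 - 1))*(-15/4) = (5*3)*(-15/4) = 15*(-15/4) = -225/4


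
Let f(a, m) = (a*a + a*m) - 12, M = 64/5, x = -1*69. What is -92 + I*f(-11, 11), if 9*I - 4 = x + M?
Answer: -112/5 ≈ -22.400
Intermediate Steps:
x = -69
M = 64/5 (M = 64*(⅕) = 64/5 ≈ 12.800)
I = -29/5 (I = 4/9 + (-69 + 64/5)/9 = 4/9 + (⅑)*(-281/5) = 4/9 - 281/45 = -29/5 ≈ -5.8000)
f(a, m) = -12 + a² + a*m (f(a, m) = (a² + a*m) - 12 = -12 + a² + a*m)
-92 + I*f(-11, 11) = -92 - 29*(-12 + (-11)² - 11*11)/5 = -92 - 29*(-12 + 121 - 121)/5 = -92 - 29/5*(-12) = -92 + 348/5 = -112/5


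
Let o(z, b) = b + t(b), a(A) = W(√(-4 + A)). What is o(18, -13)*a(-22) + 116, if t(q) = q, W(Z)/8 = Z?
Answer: 116 - 208*I*√26 ≈ 116.0 - 1060.6*I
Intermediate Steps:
W(Z) = 8*Z
a(A) = 8*√(-4 + A)
o(z, b) = 2*b (o(z, b) = b + b = 2*b)
o(18, -13)*a(-22) + 116 = (2*(-13))*(8*√(-4 - 22)) + 116 = -208*√(-26) + 116 = -208*I*√26 + 116 = 116 - 208*I*√26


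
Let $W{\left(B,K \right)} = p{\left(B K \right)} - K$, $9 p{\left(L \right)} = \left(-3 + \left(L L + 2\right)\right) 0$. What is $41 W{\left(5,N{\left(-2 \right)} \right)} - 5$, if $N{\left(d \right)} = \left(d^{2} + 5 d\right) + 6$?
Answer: $-5$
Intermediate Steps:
$N{\left(d \right)} = 6 + d^{2} + 5 d$
$p{\left(L \right)} = 0$ ($p{\left(L \right)} = \frac{\left(-3 + \left(L L + 2\right)\right) 0}{9} = \frac{\left(-3 + \left(L^{2} + 2\right)\right) 0}{9} = \frac{\left(-3 + \left(2 + L^{2}\right)\right) 0}{9} = \frac{\left(-1 + L^{2}\right) 0}{9} = \frac{1}{9} \cdot 0 = 0$)
$W{\left(B,K \right)} = - K$ ($W{\left(B,K \right)} = 0 - K = - K$)
$41 W{\left(5,N{\left(-2 \right)} \right)} - 5 = 41 \left(- (6 + \left(-2\right)^{2} + 5 \left(-2\right))\right) - 5 = 41 \left(- (6 + 4 - 10)\right) - 5 = 41 \left(\left(-1\right) 0\right) - 5 = 41 \cdot 0 - 5 = 0 - 5 = -5$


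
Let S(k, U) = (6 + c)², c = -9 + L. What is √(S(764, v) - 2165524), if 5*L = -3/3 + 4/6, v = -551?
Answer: 4*I*√30452549/15 ≈ 1471.6*I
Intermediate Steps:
L = -1/15 (L = (-3/3 + 4/6)/5 = (-3*⅓ + 4*(⅙))/5 = (-1 + ⅔)/5 = (⅕)*(-⅓) = -1/15 ≈ -0.066667)
c = -136/15 (c = -9 - 1/15 = -136/15 ≈ -9.0667)
S(k, U) = 2116/225 (S(k, U) = (6 - 136/15)² = (-46/15)² = 2116/225)
√(S(764, v) - 2165524) = √(2116/225 - 2165524) = √(-487240784/225) = 4*I*√30452549/15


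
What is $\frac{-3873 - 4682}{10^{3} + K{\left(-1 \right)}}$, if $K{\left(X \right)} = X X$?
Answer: $- \frac{8555}{1001} \approx -8.5464$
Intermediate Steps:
$K{\left(X \right)} = X^{2}$
$\frac{-3873 - 4682}{10^{3} + K{\left(-1 \right)}} = \frac{-3873 - 4682}{10^{3} + \left(-1\right)^{2}} = - \frac{8555}{1000 + 1} = - \frac{8555}{1001}$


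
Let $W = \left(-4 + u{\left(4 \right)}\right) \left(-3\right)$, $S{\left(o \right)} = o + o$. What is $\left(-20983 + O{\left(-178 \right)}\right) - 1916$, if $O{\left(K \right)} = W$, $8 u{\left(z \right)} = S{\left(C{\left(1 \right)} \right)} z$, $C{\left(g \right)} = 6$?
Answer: $-22905$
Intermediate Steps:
$S{\left(o \right)} = 2 o$
$u{\left(z \right)} = \frac{3 z}{2}$ ($u{\left(z \right)} = \frac{2 \cdot 6 z}{8} = \frac{12 z}{8} = \frac{3 z}{2}$)
$W = -6$ ($W = \left(-4 + \frac{3}{2} \cdot 4\right) \left(-3\right) = \left(-4 + 6\right) \left(-3\right) = 2 \left(-3\right) = -6$)
$O{\left(K \right)} = -6$
$\left(-20983 + O{\left(-178 \right)}\right) - 1916 = \left(-20983 - 6\right) - 1916 = -20989 - 1916 = -22905$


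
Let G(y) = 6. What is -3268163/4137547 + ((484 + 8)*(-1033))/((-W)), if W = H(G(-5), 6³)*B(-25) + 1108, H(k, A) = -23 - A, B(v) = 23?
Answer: -705731434833/6053231261 ≈ -116.59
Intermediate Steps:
W = -4389 (W = (-23 - 1*6³)*23 + 1108 = (-23 - 1*216)*23 + 1108 = (-23 - 216)*23 + 1108 = -239*23 + 1108 = -5497 + 1108 = -4389)
-3268163/4137547 + ((484 + 8)*(-1033))/((-W)) = -3268163/4137547 + ((484 + 8)*(-1033))/((-1*(-4389))) = -3268163*1/4137547 + (492*(-1033))/4389 = -3268163/4137547 - 508236*1/4389 = -3268163/4137547 - 169412/1463 = -705731434833/6053231261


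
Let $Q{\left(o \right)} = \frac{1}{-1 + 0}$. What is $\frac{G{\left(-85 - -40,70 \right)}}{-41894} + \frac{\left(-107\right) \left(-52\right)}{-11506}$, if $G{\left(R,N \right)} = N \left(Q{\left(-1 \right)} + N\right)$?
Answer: $- \frac{72168049}{120508091} \approx -0.59886$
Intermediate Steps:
$Q{\left(o \right)} = -1$ ($Q{\left(o \right)} = \frac{1}{-1} = -1$)
$G{\left(R,N \right)} = N \left(-1 + N\right)$
$\frac{G{\left(-85 - -40,70 \right)}}{-41894} + \frac{\left(-107\right) \left(-52\right)}{-11506} = \frac{70 \left(-1 + 70\right)}{-41894} + \frac{\left(-107\right) \left(-52\right)}{-11506} = 70 \cdot 69 \left(- \frac{1}{41894}\right) + 5564 \left(- \frac{1}{11506}\right) = 4830 \left(- \frac{1}{41894}\right) - \frac{2782}{5753} = - \frac{2415}{20947} - \frac{2782}{5753} = - \frac{72168049}{120508091}$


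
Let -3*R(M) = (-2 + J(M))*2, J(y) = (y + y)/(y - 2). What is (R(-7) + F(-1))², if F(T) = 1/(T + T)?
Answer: 121/2916 ≈ 0.041495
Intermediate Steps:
F(T) = 1/(2*T)
J(y) = 2*y/(-2 + y) (J(y) = (2*y)/(-2 + y) = 2*y/(-2 + y))
R(M) = 4/3 - 4*M/(3*(-2 + M)) (R(M) = -(-2 + 2*M/(-2 + M))*2/3 = -(-4 + 4*M/(-2 + M))/3 = 4/3 - 4*M/(3*(-2 + M)))
(R(-7) + F(-1))² = (-8/(-6 + 3*(-7)) + (½)/(-1))² = (-8/(-6 - 21) + (½)*(-1))² = (-8/(-27) - ½)² = (-8*(-1/27) - ½)² = (8/27 - ½)² = (-11/54)² = 121/2916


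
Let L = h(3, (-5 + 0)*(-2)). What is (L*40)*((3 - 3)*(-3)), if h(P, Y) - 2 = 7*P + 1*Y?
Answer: 0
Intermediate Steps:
h(P, Y) = 2 + Y + 7*P (h(P, Y) = 2 + (7*P + 1*Y) = 2 + (7*P + Y) = 2 + (Y + 7*P) = 2 + Y + 7*P)
L = 33 (L = 2 + (-5 + 0)*(-2) + 7*3 = 2 - 5*(-2) + 21 = 2 + 10 + 21 = 33)
(L*40)*((3 - 3)*(-3)) = (33*40)*((3 - 3)*(-3)) = 1320*(0*(-3)) = 1320*0 = 0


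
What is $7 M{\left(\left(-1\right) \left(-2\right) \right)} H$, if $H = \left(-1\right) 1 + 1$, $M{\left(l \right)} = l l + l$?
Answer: $0$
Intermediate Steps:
$M{\left(l \right)} = l + l^{2}$ ($M{\left(l \right)} = l^{2} + l = l + l^{2}$)
$H = 0$ ($H = -1 + 1 = 0$)
$7 M{\left(\left(-1\right) \left(-2\right) \right)} H = 7 \left(-1\right) \left(-2\right) \left(1 - -2\right) 0 = 7 \cdot 2 \left(1 + 2\right) 0 = 7 \cdot 2 \cdot 3 \cdot 0 = 7 \cdot 6 \cdot 0 = 42 \cdot 0 = 0$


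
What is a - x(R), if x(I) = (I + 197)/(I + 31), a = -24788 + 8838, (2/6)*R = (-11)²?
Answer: -3142430/197 ≈ -15951.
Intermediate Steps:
R = 363 (R = 3*(-11)² = 3*121 = 363)
a = -15950
x(I) = (197 + I)/(31 + I)
a - x(R) = -15950 - (197 + 363)/(31 + 363) = -15950 - 560/394 = -15950 - 1*280/197 = -15950 - 280/197 = -3142430/197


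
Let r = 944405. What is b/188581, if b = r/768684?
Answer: 134915/20708456772 ≈ 6.5150e-6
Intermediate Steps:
b = 134915/109812 (b = 944405/768684 = 944405*(1/768684) = 134915/109812 ≈ 1.2286)
b/188581 = (134915/109812)/188581 = (134915/109812)*(1/188581) = 134915/20708456772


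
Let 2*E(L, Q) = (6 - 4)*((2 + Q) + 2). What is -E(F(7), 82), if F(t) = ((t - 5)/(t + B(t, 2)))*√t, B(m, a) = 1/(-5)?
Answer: -86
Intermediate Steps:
B(m, a) = -⅕
F(t) = √t*(-5 + t)/(-⅕ + t) (F(t) = ((t - 5)/(t - ⅕))*√t = ((-5 + t)/(-⅕ + t))*√t = √t*(-5 + t)/(-⅕ + t))
E(L, Q) = 4 + Q (E(L, Q) = ((6 - 4)*((2 + Q) + 2))/2 = (2*(4 + Q))/2 = (8 + 2*Q)/2 = 4 + Q)
-E(F(7), 82) = -(4 + 82) = -1*86 = -86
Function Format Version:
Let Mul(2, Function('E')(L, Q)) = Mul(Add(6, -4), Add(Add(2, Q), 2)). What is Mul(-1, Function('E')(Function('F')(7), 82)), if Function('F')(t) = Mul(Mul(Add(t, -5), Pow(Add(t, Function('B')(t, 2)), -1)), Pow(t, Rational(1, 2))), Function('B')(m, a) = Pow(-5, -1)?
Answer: -86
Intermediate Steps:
Function('B')(m, a) = Rational(-1, 5)
Function('F')(t) = Mul(Pow(t, Rational(1, 2)), Pow(Add(Rational(-1, 5), t), -1), Add(-5, t)) (Function('F')(t) = Mul(Mul(Add(t, -5), Pow(Add(t, Rational(-1, 5)), -1)), Pow(t, Rational(1, 2))) = Mul(Mul(Add(-5, t), Pow(Add(Rational(-1, 5), t), -1)), Pow(t, Rational(1, 2))) = Mul(Mul(Pow(Add(Rational(-1, 5), t), -1), Add(-5, t)), Pow(t, Rational(1, 2))) = Mul(Pow(t, Rational(1, 2)), Pow(Add(Rational(-1, 5), t), -1), Add(-5, t)))
Function('E')(L, Q) = Add(4, Q) (Function('E')(L, Q) = Mul(Rational(1, 2), Mul(Add(6, -4), Add(Add(2, Q), 2))) = Mul(Rational(1, 2), Mul(2, Add(4, Q))) = Mul(Rational(1, 2), Add(8, Mul(2, Q))) = Add(4, Q))
Mul(-1, Function('E')(Function('F')(7), 82)) = Mul(-1, Add(4, 82)) = Mul(-1, 86) = -86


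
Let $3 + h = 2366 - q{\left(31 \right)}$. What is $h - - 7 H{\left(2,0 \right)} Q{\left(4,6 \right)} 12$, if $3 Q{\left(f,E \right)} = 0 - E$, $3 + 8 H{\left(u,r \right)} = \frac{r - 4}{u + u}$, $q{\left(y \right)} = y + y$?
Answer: $2385$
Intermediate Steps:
$q{\left(y \right)} = 2 y$
$H{\left(u,r \right)} = - \frac{3}{8} + \frac{-4 + r}{16 u}$ ($H{\left(u,r \right)} = - \frac{3}{8} + \frac{\left(r - 4\right) \frac{1}{u + u}}{8} = - \frac{3}{8} + \frac{\left(-4 + r\right) \frac{1}{2 u}}{8} = - \frac{3}{8} + \frac{\frac{1}{2} \frac{1}{u} \left(-4 + r\right)}{8} = - \frac{3}{8} + \frac{-4 + r}{16 u}$)
$Q{\left(f,E \right)} = - \frac{E}{3}$ ($Q{\left(f,E \right)} = \frac{0 - E}{3} = \frac{\left(-1\right) E}{3} = - \frac{E}{3}$)
$h = 2301$ ($h = -3 + \left(2366 - 2 \cdot 31\right) = -3 + \left(2366 - 62\right) = -3 + 2304 = 2301$)
$h - - 7 H{\left(2,0 \right)} Q{\left(4,6 \right)} 12 = 2301 - - 7 \frac{-4 + 0 - 12}{16 \cdot 2} \left(\left(- \frac{1}{3}\right) 6\right) 12 = 2301 - - 7 \cdot \frac{1}{16} \cdot \frac{1}{2} \left(-4 + 0 - 12\right) \left(-2\right) 12 = 2301 - - 7 \cdot \frac{1}{16} \cdot \frac{1}{2} \left(-16\right) \left(-2\right) 12 = 2301 - \left(-7\right) \left(- \frac{1}{2}\right) \left(-2\right) 12 = 2301 - \frac{7}{2} \left(-2\right) 12 = 2301 - \left(-7\right) 12 = 2301 - -84 = 2301 + 84 = 2385$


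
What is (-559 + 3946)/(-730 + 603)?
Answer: -3387/127 ≈ -26.669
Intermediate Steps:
(-559 + 3946)/(-730 + 603) = 3387/(-127) = 3387*(-1/127) = -3387/127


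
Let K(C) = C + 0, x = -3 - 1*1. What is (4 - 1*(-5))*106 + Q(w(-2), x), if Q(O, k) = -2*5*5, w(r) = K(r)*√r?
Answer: 904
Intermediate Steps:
x = -4 (x = -3 - 1 = -4)
K(C) = C
w(r) = r^(3/2) (w(r) = r*√r = r^(3/2))
Q(O, k) = -50 (Q(O, k) = -10*5 = -50)
(4 - 1*(-5))*106 + Q(w(-2), x) = (4 - 1*(-5))*106 - 50 = (4 + 5)*106 - 50 = 9*106 - 50 = 954 - 50 = 904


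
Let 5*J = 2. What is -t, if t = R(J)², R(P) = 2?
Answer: -4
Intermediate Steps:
J = ⅖ (J = (⅕)*2 = ⅖ ≈ 0.40000)
t = 4 (t = 2² = 4)
-t = -1*4 = -4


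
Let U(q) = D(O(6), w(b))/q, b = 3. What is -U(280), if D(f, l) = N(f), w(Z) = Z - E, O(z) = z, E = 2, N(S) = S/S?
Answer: -1/280 ≈ -0.0035714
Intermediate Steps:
N(S) = 1
w(Z) = -2 + Z (w(Z) = Z - 1*2 = Z - 2 = -2 + Z)
D(f, l) = 1
U(q) = 1/q
-U(280) = -1/280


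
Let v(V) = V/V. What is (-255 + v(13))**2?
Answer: 64516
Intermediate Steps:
v(V) = 1
(-255 + v(13))**2 = (-255 + 1)**2 = (-254)**2 = 64516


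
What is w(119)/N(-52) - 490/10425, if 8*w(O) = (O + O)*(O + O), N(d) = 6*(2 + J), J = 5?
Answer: 468531/2780 ≈ 168.54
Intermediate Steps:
N(d) = 42 (N(d) = 6*(2 + 5) = 6*7 = 42)
w(O) = O²/2 (w(O) = ((O + O)*(O + O))/8 = ((2*O)*(2*O))/8 = (4*O²)/8 = O²/2)
w(119)/N(-52) - 490/10425 = ((½)*119²)/42 - 490/10425 = ((½)*14161)*(1/42) - 490*1/10425 = (14161/2)*(1/42) - 98/2085 = 2023/12 - 98/2085 = 468531/2780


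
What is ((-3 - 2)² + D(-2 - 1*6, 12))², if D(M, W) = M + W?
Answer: 841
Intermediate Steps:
((-3 - 2)² + D(-2 - 1*6, 12))² = ((-3 - 2)² + ((-2 - 1*6) + 12))² = ((-5)² + ((-2 - 6) + 12))² = (25 + (-8 + 12))² = (25 + 4)² = 29² = 841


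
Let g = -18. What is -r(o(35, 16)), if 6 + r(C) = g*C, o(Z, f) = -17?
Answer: -300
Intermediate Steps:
r(C) = -6 - 18*C
-r(o(35, 16)) = -(-6 - 18*(-17)) = -(-6 + 306) = -1*300 = -300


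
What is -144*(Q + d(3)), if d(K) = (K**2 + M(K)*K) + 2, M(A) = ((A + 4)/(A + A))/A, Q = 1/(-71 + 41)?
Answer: -8736/5 ≈ -1747.2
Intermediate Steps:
Q = -1/30 (Q = 1/(-30) = -1/30 ≈ -0.033333)
M(A) = (4 + A)/(2*A**2) (M(A) = ((4 + A)/((2*A)))/A = ((4 + A)*(1/(2*A)))/A = ((4 + A)/(2*A))/A = (4 + A)/(2*A**2))
d(K) = 2 + K**2 + (4 + K)/(2*K) (d(K) = (K**2 + ((4 + K)/(2*K**2))*K) + 2 = (K**2 + (4 + K)/(2*K)) + 2 = 2 + K**2 + (4 + K)/(2*K))
-144*(Q + d(3)) = -144*(-1/30 + (5/2 + 3**2 + 2/3)) = -144*(-1/30 + (5/2 + 9 + 2*(1/3))) = -144*(-1/30 + (5/2 + 9 + 2/3)) = -144*(-1/30 + 73/6) = -144*182/15 = -8736/5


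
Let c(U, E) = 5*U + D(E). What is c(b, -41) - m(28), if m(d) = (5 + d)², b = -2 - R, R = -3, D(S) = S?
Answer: -1125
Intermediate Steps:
b = 1 (b = -2 - 1*(-3) = -2 + 3 = 1)
c(U, E) = E + 5*U (c(U, E) = 5*U + E = E + 5*U)
c(b, -41) - m(28) = (-41 + 5*1) - (5 + 28)² = (-41 + 5) - 1*33² = -36 - 1*1089 = -36 - 1089 = -1125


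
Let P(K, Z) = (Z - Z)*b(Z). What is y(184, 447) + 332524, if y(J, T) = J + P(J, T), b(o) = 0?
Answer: 332708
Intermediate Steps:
P(K, Z) = 0 (P(K, Z) = (Z - Z)*0 = 0*0 = 0)
y(J, T) = J (y(J, T) = J + 0 = J)
y(184, 447) + 332524 = 184 + 332524 = 332708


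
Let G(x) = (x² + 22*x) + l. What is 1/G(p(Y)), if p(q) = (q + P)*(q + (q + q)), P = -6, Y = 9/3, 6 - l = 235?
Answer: -1/94 ≈ -0.010638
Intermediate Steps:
l = -229 (l = 6 - 1*235 = 6 - 235 = -229)
Y = 3 (Y = 9*(⅓) = 3)
p(q) = 3*q*(-6 + q) (p(q) = (q - 6)*(q + (q + q)) = (-6 + q)*(q + 2*q) = (-6 + q)*(3*q) = 3*q*(-6 + q))
G(x) = -229 + x² + 22*x (G(x) = (x² + 22*x) - 229 = -229 + x² + 22*x)
1/G(p(Y)) = 1/(-229 + (3*3*(-6 + 3))² + 22*(3*3*(-6 + 3))) = 1/(-229 + (3*3*(-3))² + 22*(3*3*(-3))) = 1/(-229 + (-27)² + 22*(-27)) = 1/(-229 + 729 - 594) = 1/(-94) = -1/94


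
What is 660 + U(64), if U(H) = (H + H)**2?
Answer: 17044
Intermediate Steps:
U(H) = 4*H**2 (U(H) = (2*H)**2 = 4*H**2)
660 + U(64) = 660 + 4*64**2 = 660 + 4*4096 = 660 + 16384 = 17044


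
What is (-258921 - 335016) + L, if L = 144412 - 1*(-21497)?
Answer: -428028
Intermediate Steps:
L = 165909 (L = 144412 + 21497 = 165909)
(-258921 - 335016) + L = (-258921 - 335016) + 165909 = -593937 + 165909 = -428028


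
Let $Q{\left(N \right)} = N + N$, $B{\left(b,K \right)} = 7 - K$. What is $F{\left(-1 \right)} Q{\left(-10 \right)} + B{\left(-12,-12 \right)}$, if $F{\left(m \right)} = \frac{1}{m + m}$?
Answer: $29$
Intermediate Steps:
$Q{\left(N \right)} = 2 N$
$F{\left(m \right)} = \frac{1}{2 m}$
$F{\left(-1 \right)} Q{\left(-10 \right)} + B{\left(-12,-12 \right)} = \frac{1}{2 \left(-1\right)} 2 \left(-10\right) + \left(7 - -12\right) = \frac{1}{2} \left(-1\right) \left(-20\right) + \left(7 + 12\right) = \left(- \frac{1}{2}\right) \left(-20\right) + 19 = 10 + 19 = 29$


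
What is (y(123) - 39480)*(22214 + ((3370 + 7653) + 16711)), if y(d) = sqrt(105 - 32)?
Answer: -1971947040 + 49948*sqrt(73) ≈ -1.9715e+9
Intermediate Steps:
y(d) = sqrt(73)
(y(123) - 39480)*(22214 + ((3370 + 7653) + 16711)) = (sqrt(73) - 39480)*(22214 + ((3370 + 7653) + 16711)) = (-39480 + sqrt(73))*(22214 + (11023 + 16711)) = (-39480 + sqrt(73))*(22214 + 27734) = (-39480 + sqrt(73))*49948 = -1971947040 + 49948*sqrt(73)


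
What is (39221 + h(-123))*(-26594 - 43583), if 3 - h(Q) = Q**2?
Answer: -1690914815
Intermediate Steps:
h(Q) = 3 - Q**2
(39221 + h(-123))*(-26594 - 43583) = (39221 + (3 - 1*(-123)**2))*(-26594 - 43583) = (39221 + (3 - 1*15129))*(-70177) = (39221 + (3 - 15129))*(-70177) = (39221 - 15126)*(-70177) = 24095*(-70177) = -1690914815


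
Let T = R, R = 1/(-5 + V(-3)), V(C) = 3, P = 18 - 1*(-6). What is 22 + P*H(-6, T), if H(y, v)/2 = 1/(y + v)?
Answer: 190/13 ≈ 14.615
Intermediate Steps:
P = 24 (P = 18 + 6 = 24)
R = -1/2 (R = 1/(-5 + 3) = 1/(-2) = -1/2 ≈ -0.50000)
T = -1/2 ≈ -0.50000
H(y, v) = 2/(v + y) (H(y, v) = 2/(y + v) = 2/(v + y))
22 + P*H(-6, T) = 22 + 24*(2/(-1/2 - 6)) = 22 + 24*(2/(-13/2)) = 22 + 24*(2*(-2/13)) = 22 + 24*(-4/13) = 22 - 96/13 = 190/13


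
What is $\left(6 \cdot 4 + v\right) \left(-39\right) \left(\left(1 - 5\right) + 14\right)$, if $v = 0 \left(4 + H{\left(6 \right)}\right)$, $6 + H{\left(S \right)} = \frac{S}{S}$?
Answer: $-9360$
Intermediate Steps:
$H{\left(S \right)} = -5$ ($H{\left(S \right)} = -6 + \frac{S}{S} = -6 + 1 = -5$)
$v = 0$ ($v = 0 \left(4 - 5\right) = 0 \left(-1\right) = 0$)
$\left(6 \cdot 4 + v\right) \left(-39\right) \left(\left(1 - 5\right) + 14\right) = \left(6 \cdot 4 + 0\right) \left(-39\right) \left(\left(1 - 5\right) + 14\right) = \left(24 + 0\right) \left(-39\right) \left(-4 + 14\right) = 24 \left(-39\right) 10 = \left(-936\right) 10 = -9360$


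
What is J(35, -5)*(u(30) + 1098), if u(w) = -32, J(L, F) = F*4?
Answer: -21320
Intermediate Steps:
J(L, F) = 4*F
J(35, -5)*(u(30) + 1098) = (4*(-5))*(-32 + 1098) = -20*1066 = -21320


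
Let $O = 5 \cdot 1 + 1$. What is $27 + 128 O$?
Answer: $795$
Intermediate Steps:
$O = 6$ ($O = 5 + 1 = 6$)
$27 + 128 O = 27 + 128 \cdot 6 = 27 + 768 = 795$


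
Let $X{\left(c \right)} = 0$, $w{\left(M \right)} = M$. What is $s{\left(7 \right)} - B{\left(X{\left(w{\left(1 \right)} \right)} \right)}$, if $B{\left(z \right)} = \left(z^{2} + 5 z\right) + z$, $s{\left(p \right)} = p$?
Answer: $7$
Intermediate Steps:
$B{\left(z \right)} = z^{2} + 6 z$
$s{\left(7 \right)} - B{\left(X{\left(w{\left(1 \right)} \right)} \right)} = 7 - 0 \left(6 + 0\right) = 7 - 0 \cdot 6 = 7 - 0 = 7 + 0 = 7$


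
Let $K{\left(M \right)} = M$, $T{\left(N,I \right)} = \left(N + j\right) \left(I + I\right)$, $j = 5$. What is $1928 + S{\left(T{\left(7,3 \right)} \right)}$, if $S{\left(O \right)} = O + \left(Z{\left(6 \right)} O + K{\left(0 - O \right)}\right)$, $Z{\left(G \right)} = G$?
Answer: $2360$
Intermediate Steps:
$T{\left(N,I \right)} = 2 I \left(5 + N\right)$ ($T{\left(N,I \right)} = \left(N + 5\right) \left(I + I\right) = \left(5 + N\right) 2 I = 2 I \left(5 + N\right)$)
$S{\left(O \right)} = 6 O$ ($S{\left(O \right)} = O + \left(6 O + \left(0 - O\right)\right) = O + \left(6 O - O\right) = O + 5 O = 6 O$)
$1928 + S{\left(T{\left(7,3 \right)} \right)} = 1928 + 6 \cdot 2 \cdot 3 \left(5 + 7\right) = 1928 + 6 \cdot 2 \cdot 3 \cdot 12 = 1928 + 6 \cdot 72 = 1928 + 432 = 2360$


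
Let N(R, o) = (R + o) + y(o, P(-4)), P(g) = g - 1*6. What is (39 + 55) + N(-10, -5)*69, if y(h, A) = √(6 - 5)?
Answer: -872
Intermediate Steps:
P(g) = -6 + g (P(g) = g - 6 = -6 + g)
y(h, A) = 1 (y(h, A) = √1 = 1)
N(R, o) = 1 + R + o (N(R, o) = (R + o) + 1 = 1 + R + o)
(39 + 55) + N(-10, -5)*69 = (39 + 55) + (1 - 10 - 5)*69 = 94 - 14*69 = 94 - 966 = -872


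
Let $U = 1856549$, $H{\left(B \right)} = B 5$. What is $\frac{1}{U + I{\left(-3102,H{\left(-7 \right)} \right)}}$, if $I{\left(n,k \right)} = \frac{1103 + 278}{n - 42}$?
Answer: $\frac{3144}{5836988675} \approx 5.3863 \cdot 10^{-7}$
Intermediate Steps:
$H{\left(B \right)} = 5 B$
$I{\left(n,k \right)} = \frac{1381}{-42 + n}$
$\frac{1}{U + I{\left(-3102,H{\left(-7 \right)} \right)}} = \frac{1}{1856549 + \frac{1381}{-42 - 3102}} = \frac{1}{1856549 + \frac{1381}{-3144}} = \frac{1}{1856549 + 1381 \left(- \frac{1}{3144}\right)} = \frac{1}{1856549 - \frac{1381}{3144}} = \frac{1}{\frac{5836988675}{3144}} = \frac{3144}{5836988675}$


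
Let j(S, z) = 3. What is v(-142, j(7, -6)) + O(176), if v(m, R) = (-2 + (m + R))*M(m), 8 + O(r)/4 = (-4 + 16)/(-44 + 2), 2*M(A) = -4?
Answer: 1742/7 ≈ 248.86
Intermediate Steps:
M(A) = -2 (M(A) = (½)*(-4) = -2)
O(r) = -232/7 (O(r) = -32 + 4*((-4 + 16)/(-44 + 2)) = -32 + 4*(12/(-42)) = -32 + 4*(12*(-1/42)) = -32 + 4*(-2/7) = -32 - 8/7 = -232/7)
v(m, R) = 4 - 2*R - 2*m (v(m, R) = (-2 + (m + R))*(-2) = (-2 + (R + m))*(-2) = (-2 + R + m)*(-2) = 4 - 2*R - 2*m)
v(-142, j(7, -6)) + O(176) = (4 - 2*3 - 2*(-142)) - 232/7 = (4 - 6 + 284) - 232/7 = 282 - 232/7 = 1742/7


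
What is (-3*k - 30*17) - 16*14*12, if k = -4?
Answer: -3186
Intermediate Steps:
(-3*k - 30*17) - 16*14*12 = (-3*(-4) - 30*17) - 16*14*12 = (12 - 510) - 224*12 = -498 - 2688 = -3186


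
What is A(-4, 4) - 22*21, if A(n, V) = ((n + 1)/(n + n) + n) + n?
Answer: -3757/8 ≈ -469.63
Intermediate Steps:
A(n, V) = 2*n + (1 + n)/(2*n) (A(n, V) = ((1 + n)/((2*n)) + n) + n = ((1 + n)*(1/(2*n)) + n) + n = ((1 + n)/(2*n) + n) + n = (n + (1 + n)/(2*n)) + n = 2*n + (1 + n)/(2*n))
A(-4, 4) - 22*21 = (1/2)*(1 - 4*(1 + 4*(-4)))/(-4) - 22*21 = (1/2)*(-1/4)*(1 - 4*(1 - 16)) - 462 = (1/2)*(-1/4)*(1 - 4*(-15)) - 462 = (1/2)*(-1/4)*(1 + 60) - 462 = (1/2)*(-1/4)*61 - 462 = -61/8 - 462 = -3757/8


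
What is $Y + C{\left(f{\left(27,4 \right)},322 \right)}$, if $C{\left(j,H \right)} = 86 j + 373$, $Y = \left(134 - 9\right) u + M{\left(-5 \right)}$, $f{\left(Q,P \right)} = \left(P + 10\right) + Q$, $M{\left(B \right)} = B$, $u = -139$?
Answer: $-13481$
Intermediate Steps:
$f{\left(Q,P \right)} = 10 + P + Q$ ($f{\left(Q,P \right)} = \left(10 + P\right) + Q = 10 + P + Q$)
$Y = -17380$ ($Y = \left(134 - 9\right) \left(-139\right) - 5 = 125 \left(-139\right) - 5 = -17375 - 5 = -17380$)
$C{\left(j,H \right)} = 373 + 86 j$
$Y + C{\left(f{\left(27,4 \right)},322 \right)} = -17380 + \left(373 + 86 \left(10 + 4 + 27\right)\right) = -17380 + \left(373 + 86 \cdot 41\right) = -17380 + \left(373 + 3526\right) = -17380 + 3899 = -13481$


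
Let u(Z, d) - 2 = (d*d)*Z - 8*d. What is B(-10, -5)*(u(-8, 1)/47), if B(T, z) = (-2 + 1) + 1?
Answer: 0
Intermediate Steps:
B(T, z) = 0 (B(T, z) = -1 + 1 = 0)
u(Z, d) = 2 - 8*d + Z*d² (u(Z, d) = 2 + ((d*d)*Z - 8*d) = 2 + (d²*Z - 8*d) = 2 + (Z*d² - 8*d) = 2 + (-8*d + Z*d²) = 2 - 8*d + Z*d²)
B(-10, -5)*(u(-8, 1)/47) = 0*((2 - 8*1 - 8*1²)/47) = 0*((2 - 8 - 8*1)*(1/47)) = 0*((2 - 8 - 8)*(1/47)) = 0*(-14*1/47) = 0*(-14/47) = 0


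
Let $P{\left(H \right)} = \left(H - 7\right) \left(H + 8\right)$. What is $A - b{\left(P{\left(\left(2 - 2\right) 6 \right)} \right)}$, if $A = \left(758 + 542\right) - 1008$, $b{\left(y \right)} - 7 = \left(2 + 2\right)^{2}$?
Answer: $269$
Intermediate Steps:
$P{\left(H \right)} = \left(-7 + H\right) \left(8 + H\right)$
$b{\left(y \right)} = 23$ ($b{\left(y \right)} = 7 + \left(2 + 2\right)^{2} = 7 + 4^{2} = 7 + 16 = 23$)
$A = 292$ ($A = 1300 - 1008 = 292$)
$A - b{\left(P{\left(\left(2 - 2\right) 6 \right)} \right)} = 292 - 23 = 269$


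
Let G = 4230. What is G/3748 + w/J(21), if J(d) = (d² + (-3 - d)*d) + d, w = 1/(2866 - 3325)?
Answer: 10193711/9031743 ≈ 1.1287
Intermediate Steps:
w = -1/459 (w = 1/(-459) = -1/459 ≈ -0.0021787)
J(d) = d + d² + d*(-3 - d) (J(d) = (d² + d*(-3 - d)) + d = d + d² + d*(-3 - d))
G/3748 + w/J(21) = 4230/3748 - 1/(459*((-2*21))) = 4230*(1/3748) - 1/459/(-42) = 2115/1874 - 1/459*(-1/42) = 2115/1874 + 1/19278 = 10193711/9031743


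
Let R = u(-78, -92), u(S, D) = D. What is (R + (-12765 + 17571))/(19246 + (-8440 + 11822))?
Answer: 2357/11314 ≈ 0.20833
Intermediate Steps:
R = -92
(R + (-12765 + 17571))/(19246 + (-8440 + 11822)) = (-92 + (-12765 + 17571))/(19246 + (-8440 + 11822)) = (-92 + 4806)/(19246 + 3382) = 4714/22628 = 4714*(1/22628) = 2357/11314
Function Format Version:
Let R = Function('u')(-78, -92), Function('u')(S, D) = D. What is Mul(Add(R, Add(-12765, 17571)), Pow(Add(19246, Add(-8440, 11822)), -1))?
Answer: Rational(2357, 11314) ≈ 0.20833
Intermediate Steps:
R = -92
Mul(Add(R, Add(-12765, 17571)), Pow(Add(19246, Add(-8440, 11822)), -1)) = Mul(Add(-92, Add(-12765, 17571)), Pow(Add(19246, Add(-8440, 11822)), -1)) = Mul(Add(-92, 4806), Pow(Add(19246, 3382), -1)) = Mul(4714, Pow(22628, -1)) = Mul(4714, Rational(1, 22628)) = Rational(2357, 11314)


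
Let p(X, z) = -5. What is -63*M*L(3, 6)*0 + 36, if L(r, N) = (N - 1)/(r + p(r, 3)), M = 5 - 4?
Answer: 36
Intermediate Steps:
M = 1
L(r, N) = (-1 + N)/(-5 + r) (L(r, N) = (N - 1)/(r - 5) = (-1 + N)/(-5 + r))
-63*M*L(3, 6)*0 + 36 = -63*1*((-1 + 6)/(-5 + 3))*0 + 36 = -63*1*(5/(-2))*0 + 36 = -63*1*(-1/2*5)*0 + 36 = -63*1*(-5/2)*0 + 36 = -(-315)*0/2 + 36 = -63*0 + 36 = 0 + 36 = 36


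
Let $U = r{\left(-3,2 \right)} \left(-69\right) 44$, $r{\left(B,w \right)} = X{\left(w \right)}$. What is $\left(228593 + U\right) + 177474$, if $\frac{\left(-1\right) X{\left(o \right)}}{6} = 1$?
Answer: $424283$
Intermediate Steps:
$X{\left(o \right)} = -6$ ($X{\left(o \right)} = \left(-6\right) 1 = -6$)
$r{\left(B,w \right)} = -6$
$U = 18216$ ($U = \left(-6\right) \left(-69\right) 44 = 414 \cdot 44 = 18216$)
$\left(228593 + U\right) + 177474 = \left(228593 + 18216\right) + 177474 = 246809 + 177474 = 424283$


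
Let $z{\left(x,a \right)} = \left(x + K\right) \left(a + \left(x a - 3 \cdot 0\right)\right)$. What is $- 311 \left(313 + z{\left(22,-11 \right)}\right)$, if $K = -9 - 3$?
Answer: $689487$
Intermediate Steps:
$K = -12$ ($K = -9 - 3 = -12$)
$z{\left(x,a \right)} = \left(-12 + x\right) \left(a + a x\right)$ ($z{\left(x,a \right)} = \left(x - 12\right) \left(a + \left(x a - 3 \cdot 0\right)\right) = \left(-12 + x\right) \left(a + \left(a x - 0\right)\right) = \left(-12 + x\right) \left(a + \left(a x + 0\right)\right) = \left(-12 + x\right) \left(a + a x\right)$)
$- 311 \left(313 + z{\left(22,-11 \right)}\right) = - 311 \left(313 - 11 \left(-12 + 22^{2} - 242\right)\right) = - 311 \left(313 - 11 \left(-12 + 484 - 242\right)\right) = - 311 \left(313 - 2530\right) = \left(-311\right) \left(-2217\right) = 689487$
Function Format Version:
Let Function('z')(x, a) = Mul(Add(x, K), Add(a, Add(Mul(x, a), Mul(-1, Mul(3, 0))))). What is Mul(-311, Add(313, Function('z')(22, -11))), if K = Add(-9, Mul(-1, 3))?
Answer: 689487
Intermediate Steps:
K = -12 (K = Add(-9, -3) = -12)
Function('z')(x, a) = Mul(Add(-12, x), Add(a, Mul(a, x))) (Function('z')(x, a) = Mul(Add(x, -12), Add(a, Add(Mul(x, a), Mul(-1, Mul(3, 0))))) = Mul(Add(-12, x), Add(a, Add(Mul(a, x), Mul(-1, 0)))) = Mul(Add(-12, x), Add(a, Add(Mul(a, x), 0))) = Mul(Add(-12, x), Add(a, Mul(a, x))))
Mul(-311, Add(313, Function('z')(22, -11))) = Mul(-311, Add(313, Mul(-11, Add(-12, Pow(22, 2), Mul(-11, 22))))) = Mul(-311, Add(313, Mul(-11, Add(-12, 484, -242)))) = Mul(-311, Add(313, Mul(-11, 230))) = Mul(-311, Add(313, -2530)) = Mul(-311, -2217) = 689487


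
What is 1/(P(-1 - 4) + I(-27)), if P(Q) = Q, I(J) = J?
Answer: -1/32 ≈ -0.031250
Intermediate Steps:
1/(P(-1 - 4) + I(-27)) = 1/((-1 - 4) - 27) = 1/(-5 - 27) = 1/(-32) = -1/32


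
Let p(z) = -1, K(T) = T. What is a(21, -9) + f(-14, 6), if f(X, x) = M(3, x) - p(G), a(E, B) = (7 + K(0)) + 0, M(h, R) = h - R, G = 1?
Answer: 5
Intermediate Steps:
a(E, B) = 7 (a(E, B) = (7 + 0) + 0 = 7 + 0 = 7)
f(X, x) = 4 - x (f(X, x) = (3 - x) - 1*(-1) = (3 - x) + 1 = 4 - x)
a(21, -9) + f(-14, 6) = 7 + (4 - 1*6) = 7 + (4 - 6) = 7 - 2 = 5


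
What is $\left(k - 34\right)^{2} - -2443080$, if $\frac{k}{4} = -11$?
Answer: $2449164$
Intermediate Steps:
$k = -44$ ($k = 4 \left(-11\right) = -44$)
$\left(k - 34\right)^{2} - -2443080 = \left(-44 - 34\right)^{2} - -2443080 = \left(-78\right)^{2} + 2443080 = 6084 + 2443080 = 2449164$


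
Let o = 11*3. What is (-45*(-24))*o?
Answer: 35640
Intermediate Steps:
o = 33
(-45*(-24))*o = -45*(-24)*33 = 1080*33 = 35640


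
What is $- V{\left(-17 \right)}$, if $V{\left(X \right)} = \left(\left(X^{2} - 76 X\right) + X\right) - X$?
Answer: $-1581$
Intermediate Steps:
$V{\left(X \right)} = X^{2} - 76 X$ ($V{\left(X \right)} = \left(X^{2} - 75 X\right) - X = X^{2} - 76 X$)
$- V{\left(-17 \right)} = - \left(-17\right) \left(-76 - 17\right) = - \left(-17\right) \left(-93\right) = \left(-1\right) 1581 = -1581$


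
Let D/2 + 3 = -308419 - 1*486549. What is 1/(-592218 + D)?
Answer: -1/2182160 ≈ -4.5826e-7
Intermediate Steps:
D = -1589942 (D = -6 + 2*(-308419 - 1*486549) = -6 + 2*(-308419 - 486549) = -6 + 2*(-794968) = -6 - 1589936 = -1589942)
1/(-592218 + D) = 1/(-592218 - 1589942) = 1/(-2182160) = -1/2182160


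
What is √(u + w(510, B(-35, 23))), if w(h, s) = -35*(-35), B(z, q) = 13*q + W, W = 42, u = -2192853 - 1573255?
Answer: I*√3764883 ≈ 1940.3*I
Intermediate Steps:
u = -3766108
B(z, q) = 42 + 13*q (B(z, q) = 13*q + 42 = 42 + 13*q)
w(h, s) = 1225
√(u + w(510, B(-35, 23))) = √(-3766108 + 1225) = √(-3764883) = I*√3764883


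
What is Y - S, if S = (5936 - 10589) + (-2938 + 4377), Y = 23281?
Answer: 26495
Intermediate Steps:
S = -3214 (S = -4653 + 1439 = -3214)
Y - S = 23281 - 1*(-3214) = 23281 + 3214 = 26495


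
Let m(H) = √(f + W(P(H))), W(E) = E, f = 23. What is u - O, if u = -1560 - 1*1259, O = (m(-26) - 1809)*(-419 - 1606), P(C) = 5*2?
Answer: -3666044 + 2025*√33 ≈ -3.6544e+6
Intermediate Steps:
P(C) = 10
m(H) = √33 (m(H) = √(23 + 10) = √33)
O = 3663225 - 2025*√33 (O = (√33 - 1809)*(-419 - 1606) = (-1809 + √33)*(-2025) = 3663225 - 2025*√33 ≈ 3.6516e+6)
u = -2819 (u = -1560 - 1259 = -2819)
u - O = -2819 - (3663225 - 2025*√33) = -2819 + (-3663225 + 2025*√33) = -3666044 + 2025*√33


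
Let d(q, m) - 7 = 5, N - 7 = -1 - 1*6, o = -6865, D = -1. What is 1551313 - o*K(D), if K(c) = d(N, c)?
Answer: 1633693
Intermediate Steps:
N = 0 (N = 7 + (-1 - 1*6) = 7 + (-1 - 6) = 7 - 7 = 0)
d(q, m) = 12 (d(q, m) = 7 + 5 = 12)
K(c) = 12
1551313 - o*K(D) = 1551313 - (-6865)*12 = 1551313 - 1*(-82380) = 1551313 + 82380 = 1633693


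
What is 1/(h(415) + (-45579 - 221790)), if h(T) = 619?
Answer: -1/266750 ≈ -3.7488e-6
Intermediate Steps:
1/(h(415) + (-45579 - 221790)) = 1/(619 + (-45579 - 221790)) = 1/(619 - 267369) = 1/(-266750) = -1/266750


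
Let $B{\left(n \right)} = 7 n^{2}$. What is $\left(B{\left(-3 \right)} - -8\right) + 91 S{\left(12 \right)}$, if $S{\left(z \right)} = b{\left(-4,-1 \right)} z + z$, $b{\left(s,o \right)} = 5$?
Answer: $6623$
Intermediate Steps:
$S{\left(z \right)} = 6 z$ ($S{\left(z \right)} = 5 z + z = 6 z$)
$\left(B{\left(-3 \right)} - -8\right) + 91 S{\left(12 \right)} = \left(7 \left(-3\right)^{2} - -8\right) + 91 \cdot 6 \cdot 12 = \left(7 \cdot 9 + 8\right) + 91 \cdot 72 = \left(63 + 8\right) + 6552 = 71 + 6552 = 6623$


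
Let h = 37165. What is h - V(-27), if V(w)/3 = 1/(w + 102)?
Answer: 929124/25 ≈ 37165.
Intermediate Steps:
V(w) = 3/(102 + w) (V(w) = 3/(w + 102) = 3/(102 + w))
h - V(-27) = 37165 - 3/(102 - 27) = 37165 - 3/75 = 37165 - 1*1/25 = 37165 - 1/25 = 929124/25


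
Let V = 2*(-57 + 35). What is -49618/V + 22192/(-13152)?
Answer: 5090621/4521 ≈ 1126.0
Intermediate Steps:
V = -44 (V = 2*(-22) = -44)
-49618/V + 22192/(-13152) = -49618/(-44) + 22192/(-13152) = -49618*(-1/44) + 22192*(-1/13152) = 24809/22 - 1387/822 = 5090621/4521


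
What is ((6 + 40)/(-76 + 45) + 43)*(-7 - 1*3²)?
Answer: -20592/31 ≈ -664.26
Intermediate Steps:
((6 + 40)/(-76 + 45) + 43)*(-7 - 1*3²) = (46/(-31) + 43)*(-7 - 1*9) = (46*(-1/31) + 43)*(-7 - 9) = (-46/31 + 43)*(-16) = (1287/31)*(-16) = -20592/31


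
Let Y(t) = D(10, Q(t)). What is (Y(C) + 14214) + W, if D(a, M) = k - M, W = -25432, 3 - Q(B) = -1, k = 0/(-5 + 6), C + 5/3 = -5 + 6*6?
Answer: -11222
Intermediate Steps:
C = 88/3 (C = -5/3 + (-5 + 6*6) = -5/3 + (-5 + 36) = -5/3 + 31 = 88/3 ≈ 29.333)
k = 0 (k = 0/1 = 0*1 = 0)
Q(B) = 4 (Q(B) = 3 - 1*(-1) = 3 + 1 = 4)
D(a, M) = -M (D(a, M) = 0 - M = -M)
Y(t) = -4 (Y(t) = -1*4 = -4)
(Y(C) + 14214) + W = (-4 + 14214) - 25432 = 14210 - 25432 = -11222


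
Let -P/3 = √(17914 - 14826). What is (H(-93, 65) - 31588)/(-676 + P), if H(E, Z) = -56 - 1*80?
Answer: 191477/3832 - 3399*√193/3832 ≈ 37.645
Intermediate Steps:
P = -12*√193 (P = -3*√(17914 - 14826) = -12*√193 ≈ -166.71)
H(E, Z) = -136 (H(E, Z) = -56 - 80 = -136)
(H(-93, 65) - 31588)/(-676 + P) = (-136 - 31588)/(-676 - 12*√193) = -31724/(-676 - 12*√193)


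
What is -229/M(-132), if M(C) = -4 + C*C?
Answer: -229/17420 ≈ -0.013146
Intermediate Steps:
M(C) = -4 + C**2
-229/M(-132) = -229/(-4 + (-132)**2) = -229/(-4 + 17424) = -229/17420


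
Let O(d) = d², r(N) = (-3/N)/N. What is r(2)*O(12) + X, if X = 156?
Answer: 48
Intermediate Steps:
r(N) = -3/N²
r(2)*O(12) + X = -3/2²*12² + 156 = -3*¼*144 + 156 = -¾*144 + 156 = -108 + 156 = 48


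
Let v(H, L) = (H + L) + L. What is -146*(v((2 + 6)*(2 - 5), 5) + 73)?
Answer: -8614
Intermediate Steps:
v(H, L) = H + 2*L
-146*(v((2 + 6)*(2 - 5), 5) + 73) = -146*(((2 + 6)*(2 - 5) + 2*5) + 73) = -146*((8*(-3) + 10) + 73) = -146*((-24 + 10) + 73) = -146*(-14 + 73) = -146*59 = -8614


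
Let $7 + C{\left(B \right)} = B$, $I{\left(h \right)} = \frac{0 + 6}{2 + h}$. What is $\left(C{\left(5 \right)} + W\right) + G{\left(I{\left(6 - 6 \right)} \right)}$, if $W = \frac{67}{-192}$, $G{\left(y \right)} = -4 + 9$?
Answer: $\frac{509}{192} \approx 2.651$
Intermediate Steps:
$I{\left(h \right)} = \frac{6}{2 + h}$
$G{\left(y \right)} = 5$
$C{\left(B \right)} = -7 + B$
$W = - \frac{67}{192}$ ($W = 67 \left(- \frac{1}{192}\right) = - \frac{67}{192} \approx -0.34896$)
$\left(C{\left(5 \right)} + W\right) + G{\left(I{\left(6 - 6 \right)} \right)} = \left(\left(-7 + 5\right) - \frac{67}{192}\right) + 5 = \left(-2 - \frac{67}{192}\right) + 5 = - \frac{451}{192} + 5 = \frac{509}{192}$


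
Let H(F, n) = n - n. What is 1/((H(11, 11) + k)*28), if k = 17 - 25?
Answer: -1/224 ≈ -0.0044643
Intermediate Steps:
k = -8
H(F, n) = 0
1/((H(11, 11) + k)*28) = 1/((0 - 8)*28) = 1/(-8*28) = 1/(-224) = -1/224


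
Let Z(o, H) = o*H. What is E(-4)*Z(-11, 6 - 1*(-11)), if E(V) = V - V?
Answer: 0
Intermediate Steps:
E(V) = 0
Z(o, H) = H*o
E(-4)*Z(-11, 6 - 1*(-11)) = 0*((6 - 1*(-11))*(-11)) = 0*((6 + 11)*(-11)) = 0*(17*(-11)) = 0*(-187) = 0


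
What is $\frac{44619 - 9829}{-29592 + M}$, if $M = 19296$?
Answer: $- \frac{17395}{5148} \approx -3.379$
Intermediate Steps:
$\frac{44619 - 9829}{-29592 + M} = \frac{44619 - 9829}{-29592 + 19296} = \frac{34790}{-10296} = 34790 \left(- \frac{1}{10296}\right) = - \frac{17395}{5148}$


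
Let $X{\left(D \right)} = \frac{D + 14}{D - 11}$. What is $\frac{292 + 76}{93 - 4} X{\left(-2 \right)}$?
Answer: $- \frac{4416}{1157} \approx -3.8168$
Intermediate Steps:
$X{\left(D \right)} = \frac{14 + D}{-11 + D}$
$\frac{292 + 76}{93 - 4} X{\left(-2 \right)} = \frac{292 + 76}{93 - 4} \frac{14 - 2}{-11 - 2} = \frac{368}{89} \frac{1}{-13} \cdot 12 = 368 \cdot \frac{1}{89} \left(\left(- \frac{1}{13}\right) 12\right) = \frac{368}{89} \left(- \frac{12}{13}\right) = - \frac{4416}{1157}$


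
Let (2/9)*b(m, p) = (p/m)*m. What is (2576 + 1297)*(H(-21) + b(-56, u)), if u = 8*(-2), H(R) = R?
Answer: -360189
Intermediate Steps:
u = -16
b(m, p) = 9*p/2 (b(m, p) = 9*((p/m)*m)/2 = 9*p/2)
(2576 + 1297)*(H(-21) + b(-56, u)) = (2576 + 1297)*(-21 + (9/2)*(-16)) = 3873*(-21 - 72) = 3873*(-93) = -360189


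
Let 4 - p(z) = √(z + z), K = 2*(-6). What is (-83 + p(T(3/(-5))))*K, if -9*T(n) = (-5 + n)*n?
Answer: 948 + 8*I*√42/5 ≈ 948.0 + 10.369*I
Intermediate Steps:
K = -12
T(n) = -n*(-5 + n)/9 (T(n) = -(-5 + n)*n/9 = -n*(-5 + n)/9)
p(z) = 4 - √2*√z (p(z) = 4 - √(z + z) = 4 - √(2*z) = 4 - √2*√z)
(-83 + p(T(3/(-5))))*K = (-83 + (4 - √2*√((3/(-5))*(5 - 3/(-5))/9)))*(-12) = (-83 + (4 - √2*√((3*(-⅕))*(5 - 3*(-1)/5)/9)))*(-12) = (-83 + (4 - √2*√((⅑)*(-⅗)*(5 - 1*(-⅗)))))*(-12) = (-83 + (4 - √2*√((⅑)*(-⅗)*(5 + ⅗))))*(-12) = (-83 + (4 - √2*√((⅑)*(-⅗)*(28/5))))*(-12) = (-83 + (4 - √2*√(-28/75)))*(-12) = (-83 + (4 - √2*2*I*√21/15))*(-12) = (-83 + (4 - 2*I*√42/15))*(-12) = (-79 - 2*I*√42/15)*(-12) = 948 + 8*I*√42/5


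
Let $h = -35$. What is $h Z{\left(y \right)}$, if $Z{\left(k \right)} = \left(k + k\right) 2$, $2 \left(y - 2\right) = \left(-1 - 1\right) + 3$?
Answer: $-350$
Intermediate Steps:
$y = \frac{5}{2}$ ($y = 2 + \frac{\left(-1 - 1\right) + 3}{2} = 2 + \frac{-2 + 3}{2} = 2 + \frac{1}{2} \cdot 1 = 2 + \frac{1}{2} = \frac{5}{2} \approx 2.5$)
$Z{\left(k \right)} = 4 k$ ($Z{\left(k \right)} = 2 k 2 = 4 k$)
$h Z{\left(y \right)} = - 35 \cdot 4 \cdot \frac{5}{2} = \left(-35\right) 10 = -350$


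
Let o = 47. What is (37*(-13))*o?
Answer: -22607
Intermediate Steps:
(37*(-13))*o = (37*(-13))*47 = -481*47 = -22607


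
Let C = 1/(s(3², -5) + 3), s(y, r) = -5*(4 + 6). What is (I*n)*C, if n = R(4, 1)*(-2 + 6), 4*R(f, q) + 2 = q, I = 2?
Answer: 2/47 ≈ 0.042553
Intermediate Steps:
R(f, q) = -½ + q/4
s(y, r) = -50 (s(y, r) = -5*10 = -50)
n = -1 (n = (-½ + (¼)*1)*(-2 + 6) = (-½ + ¼)*4 = -¼*4 = -1)
C = -1/47 (C = 1/(-50 + 3) = 1/(-47) = -1/47 ≈ -0.021277)
(I*n)*C = (2*(-1))*(-1/47) = -2*(-1/47) = 2/47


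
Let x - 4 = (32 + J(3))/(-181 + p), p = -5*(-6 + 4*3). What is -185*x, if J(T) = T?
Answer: -149665/211 ≈ -709.31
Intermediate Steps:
p = -30 (p = -5*(-6 + 12) = -5*6 = -30)
x = 809/211 (x = 4 + (32 + 3)/(-181 - 30) = 4 + 35/(-211) = 4 + 35*(-1/211) = 4 - 35/211 = 809/211 ≈ 3.8341)
-185*x = -185*809/211 = -149665/211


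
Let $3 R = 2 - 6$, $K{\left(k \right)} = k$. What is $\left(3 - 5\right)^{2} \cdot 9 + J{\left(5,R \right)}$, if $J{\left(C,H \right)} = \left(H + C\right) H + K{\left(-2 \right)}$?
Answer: $\frac{262}{9} \approx 29.111$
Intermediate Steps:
$R = - \frac{4}{3}$ ($R = \frac{2 - 6}{3} = \frac{1}{3} \left(-4\right) = - \frac{4}{3} \approx -1.3333$)
$J{\left(C,H \right)} = -2 + H \left(C + H\right)$ ($J{\left(C,H \right)} = \left(H + C\right) H - 2 = \left(C + H\right) H - 2 = H \left(C + H\right) - 2 = -2 + H \left(C + H\right)$)
$\left(3 - 5\right)^{2} \cdot 9 + J{\left(5,R \right)} = \left(3 - 5\right)^{2} \cdot 9 + \left(-2 + \left(- \frac{4}{3}\right)^{2} + 5 \left(- \frac{4}{3}\right)\right) = \left(-2\right)^{2} \cdot 9 - \frac{62}{9} = 4 \cdot 9 - \frac{62}{9} = 36 - \frac{62}{9} = \frac{262}{9}$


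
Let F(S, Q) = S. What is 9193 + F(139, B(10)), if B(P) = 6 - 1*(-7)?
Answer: 9332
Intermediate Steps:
B(P) = 13 (B(P) = 6 + 7 = 13)
9193 + F(139, B(10)) = 9193 + 139 = 9332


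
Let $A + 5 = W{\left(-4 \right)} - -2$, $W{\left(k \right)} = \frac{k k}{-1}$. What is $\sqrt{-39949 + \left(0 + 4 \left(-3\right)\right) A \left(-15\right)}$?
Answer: $i \sqrt{43369} \approx 208.25 i$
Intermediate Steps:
$W{\left(k \right)} = - k^{2}$ ($W{\left(k \right)} = k^{2} \left(-1\right) = - k^{2}$)
$A = -19$ ($A = -5 - 14 = -19$)
$\sqrt{-39949 + \left(0 + 4 \left(-3\right)\right) A \left(-15\right)} = \sqrt{-39949 + \left(0 + 4 \left(-3\right)\right) \left(-19\right) \left(-15\right)} = \sqrt{-39949 + \left(0 - 12\right) \left(-19\right) \left(-15\right)} = \sqrt{-39949 + \left(-12\right) \left(-19\right) \left(-15\right)} = \sqrt{-39949 + 228 \left(-15\right)} = \sqrt{-39949 - 3420} = \sqrt{-43369} = i \sqrt{43369}$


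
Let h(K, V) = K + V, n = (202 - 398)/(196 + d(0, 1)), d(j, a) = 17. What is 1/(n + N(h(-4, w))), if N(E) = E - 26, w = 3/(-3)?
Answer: -213/6799 ≈ -0.031328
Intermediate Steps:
w = -1 (w = 3*(-1/3) = -1)
n = -196/213 (n = (202 - 398)/(196 + 17) = -196/213 ≈ -0.92019)
N(E) = -26 + E
1/(n + N(h(-4, w))) = 1/(-196/213 + (-26 + (-4 - 1))) = 1/(-196/213 + (-26 - 5)) = 1/(-196/213 - 31) = 1/(-6799/213) = -213/6799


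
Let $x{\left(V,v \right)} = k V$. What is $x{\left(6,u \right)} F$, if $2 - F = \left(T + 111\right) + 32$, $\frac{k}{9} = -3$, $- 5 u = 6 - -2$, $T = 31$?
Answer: $27864$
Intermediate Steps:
$u = - \frac{8}{5}$ ($u = - \frac{6 - -2}{5} = - \frac{6 + 2}{5} = \left(- \frac{1}{5}\right) 8 = - \frac{8}{5} \approx -1.6$)
$k = -27$ ($k = 9 \left(-3\right) = -27$)
$F = -172$ ($F = 2 - \left(\left(31 + 111\right) + 32\right) = 2 - \left(142 + 32\right) = 2 - 174 = -172$)
$x{\left(V,v \right)} = - 27 V$
$x{\left(6,u \right)} F = \left(-27\right) 6 \left(-172\right) = \left(-162\right) \left(-172\right) = 27864$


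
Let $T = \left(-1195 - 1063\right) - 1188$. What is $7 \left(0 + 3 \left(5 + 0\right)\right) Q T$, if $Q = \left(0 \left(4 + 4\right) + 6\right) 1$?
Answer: $-2170980$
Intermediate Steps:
$Q = 6$ ($Q = \left(0 \cdot 8 + 6\right) 1 = \left(0 + 6\right) 1 = 6 \cdot 1 = 6$)
$T = -3446$ ($T = -2258 - 1188 = -3446$)
$7 \left(0 + 3 \left(5 + 0\right)\right) Q T = 7 \left(0 + 3 \left(5 + 0\right)\right) 6 \left(-3446\right) = 7 \left(0 + 3 \cdot 5\right) 6 \left(-3446\right) = 7 \left(0 + 15\right) 6 \left(-3446\right) = 7 \cdot 15 \cdot 6 \left(-3446\right) = 105 \cdot 6 \left(-3446\right) = 630 \left(-3446\right) = -2170980$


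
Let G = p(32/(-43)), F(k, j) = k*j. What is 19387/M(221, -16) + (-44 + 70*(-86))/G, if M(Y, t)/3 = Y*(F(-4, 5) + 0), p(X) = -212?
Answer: 19074649/702780 ≈ 27.142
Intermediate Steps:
F(k, j) = j*k
G = -212
M(Y, t) = -60*Y (M(Y, t) = 3*(Y*(5*(-4) + 0)) = 3*(Y*(-20 + 0)) = 3*(Y*(-20)) = 3*(-20*Y) = -60*Y)
19387/M(221, -16) + (-44 + 70*(-86))/G = 19387/((-60*221)) + (-44 + 70*(-86))/(-212) = 19387/(-13260) + (-44 - 6020)*(-1/212) = 19387*(-1/13260) - 6064*(-1/212) = -19387/13260 + 1516/53 = 19074649/702780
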